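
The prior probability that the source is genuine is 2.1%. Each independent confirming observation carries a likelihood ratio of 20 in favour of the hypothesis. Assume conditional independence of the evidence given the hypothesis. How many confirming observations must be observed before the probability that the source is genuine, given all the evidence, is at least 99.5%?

Prior odds = 0.021/0.979 = 21/979.
Likelihood ratio per confirming observation = 20.
Target posterior odds = 0.995/0.005 = 199.
Need (21/979) × 20ⁿ ≥ 199, i.e. 20ⁿ ≥ 194821/21.
20³ = 8000 falls short of 194821/21 but 20⁴ = 160000 reaches it, so n = 4.

4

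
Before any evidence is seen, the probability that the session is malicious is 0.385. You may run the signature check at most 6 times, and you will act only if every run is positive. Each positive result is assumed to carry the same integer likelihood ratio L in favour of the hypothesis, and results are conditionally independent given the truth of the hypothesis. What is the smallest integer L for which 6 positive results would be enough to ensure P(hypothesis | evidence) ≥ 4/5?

Prior odds = 0.385/0.615 = 77/123.
Target odds = 0.8/0.2 = 4.
Need L⁶ ≥ 4 ÷ (77/123) = 492/77.
1⁶ = 1 < 492/77 ≤ 64 = 2⁶, so L = 2.

2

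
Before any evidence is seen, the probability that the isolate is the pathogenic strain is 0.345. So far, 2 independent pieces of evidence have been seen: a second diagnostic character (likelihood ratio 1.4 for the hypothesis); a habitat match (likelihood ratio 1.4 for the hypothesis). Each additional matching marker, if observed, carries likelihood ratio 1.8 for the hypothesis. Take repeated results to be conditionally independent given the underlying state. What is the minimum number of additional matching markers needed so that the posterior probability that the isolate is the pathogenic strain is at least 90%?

Prior odds = 0.345/0.655 = 69/131.
Combined Bayes factor of the evidence already in hand = 1.4 × 1.4 = 1.96.
Odds after that evidence = (69/131) × 1.96 = 3381/3275.
Target odds = 0.9/0.1 = 9.
Need 1.8ⁿ ≥ 9 ÷ (3381/3275) = 9825/1127.
1.8³ = 5.832 falls short of 9825/1127 but 1.8⁴ = 10.4976 reaches it, so n = 4.

4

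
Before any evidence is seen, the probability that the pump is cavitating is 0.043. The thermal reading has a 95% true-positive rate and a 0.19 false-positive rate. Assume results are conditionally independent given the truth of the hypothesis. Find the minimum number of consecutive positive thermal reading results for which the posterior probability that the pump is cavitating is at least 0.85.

4

Prior odds: 0.043 ÷ 0.957 = 43/957.
Likelihood ratio of a positive result = 0.95/0.19 = 5.
Target posterior odds = 0.85/0.15 = 17/3.
Need (43/957) × 5ⁿ ≥ 17/3, i.e. 5ⁿ ≥ 5423/43.
5³ = 125 falls short of 5423/43 but 5⁴ = 625 reaches it, so n = 4.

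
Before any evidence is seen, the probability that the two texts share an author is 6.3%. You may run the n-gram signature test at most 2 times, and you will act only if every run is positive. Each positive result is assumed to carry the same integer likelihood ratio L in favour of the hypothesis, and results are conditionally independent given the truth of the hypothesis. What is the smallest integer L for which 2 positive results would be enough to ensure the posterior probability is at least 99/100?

Prior odds = 0.063/0.937 = 63/937.
Target odds = 0.99/0.01 = 99.
Need L² ≥ 99 ÷ (63/937) = 10307/7.
38² = 1444 < 10307/7 ≤ 1521 = 39², so L = 39.

39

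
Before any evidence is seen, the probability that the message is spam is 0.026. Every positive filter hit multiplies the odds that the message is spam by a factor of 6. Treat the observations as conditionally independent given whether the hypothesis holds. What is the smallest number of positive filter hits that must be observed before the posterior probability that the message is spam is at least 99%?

5

Prior odds = 0.026/0.974 = 13/487.
Likelihood ratio per positive filter hit = 6.
Target posterior odds = 0.99/0.01 = 99.
Require 6ⁿ ≥ 99 ÷ (13/487) = 48213/13.
6⁴ = 1296 falls short of 48213/13 but 6⁵ = 7776 reaches it, so n = 5.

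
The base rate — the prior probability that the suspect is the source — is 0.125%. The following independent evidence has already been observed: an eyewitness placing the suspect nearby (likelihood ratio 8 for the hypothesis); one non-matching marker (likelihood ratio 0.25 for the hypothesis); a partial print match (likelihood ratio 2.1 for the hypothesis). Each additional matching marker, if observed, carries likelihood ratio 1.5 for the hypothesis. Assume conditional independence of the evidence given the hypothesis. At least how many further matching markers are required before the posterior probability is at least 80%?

17

Prior odds = 0.00125/0.99875 = 1/799.
Combined Bayes factor of the evidence already in hand = 8 × 0.25 × 2.1 = 4.2.
Odds after that evidence = (1/799) × 4.2 = 21/3995.
Target odds = 0.8/0.2 = 4.
Need 1.5ⁿ ≥ 4 ÷ (21/3995) = 15980/21.
1.5¹⁶ = 43046721/65536 falls short of 15980/21 but 1.5¹⁷ = 129140163/131072 reaches it, so n = 17.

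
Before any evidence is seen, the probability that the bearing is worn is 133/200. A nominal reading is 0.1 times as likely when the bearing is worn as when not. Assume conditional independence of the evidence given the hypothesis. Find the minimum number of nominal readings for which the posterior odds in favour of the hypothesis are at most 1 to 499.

3

Prior odds: 0.665 ÷ 0.335 = 133/67.
Likelihood ratio per nominal reading = 0.1.
Target odds = 1/499.
Require 0.1ⁿ ≤ 1/499 ÷ (133/67) = 67/66367.
0.1² = 0.01 is still above 67/66367 but 0.1³ = 0.001 is at or below it, so n = 3.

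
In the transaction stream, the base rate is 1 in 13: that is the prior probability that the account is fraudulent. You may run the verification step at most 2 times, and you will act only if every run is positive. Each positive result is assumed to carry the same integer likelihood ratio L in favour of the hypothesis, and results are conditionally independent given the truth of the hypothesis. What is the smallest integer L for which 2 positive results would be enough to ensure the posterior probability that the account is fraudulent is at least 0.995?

Prior odds = (1/13)/(12/13) = 1/12.
Target odds = 0.995/0.005 = 199.
Need L² ≥ 199 ÷ (1/12) = 2388.
48² = 2304 < 2388 ≤ 2401 = 49², so L = 49.

49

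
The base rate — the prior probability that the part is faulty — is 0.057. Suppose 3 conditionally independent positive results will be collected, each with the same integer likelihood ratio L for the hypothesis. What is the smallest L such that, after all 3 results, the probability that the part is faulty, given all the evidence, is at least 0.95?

Prior odds = 0.057/0.943 = 57/943.
Target odds = 0.95/0.05 = 19.
Need L³ ≥ 19 ÷ (57/943) = 943/3.
6³ = 216 < 943/3 ≤ 343 = 7³, so L = 7.

7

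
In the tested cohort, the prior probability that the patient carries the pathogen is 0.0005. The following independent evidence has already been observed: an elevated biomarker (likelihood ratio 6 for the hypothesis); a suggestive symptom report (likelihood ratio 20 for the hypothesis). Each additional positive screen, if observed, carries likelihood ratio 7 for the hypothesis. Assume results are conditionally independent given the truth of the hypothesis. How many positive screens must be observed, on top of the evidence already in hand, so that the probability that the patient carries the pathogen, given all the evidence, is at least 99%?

Prior odds = 0.0005/0.9995 = 1/1999.
Combined Bayes factor of the evidence already in hand = 6 × 20 = 120.
Odds after that evidence = (1/1999) × 120 = 120/1999.
Target odds = 0.99/0.01 = 99.
Need 7ⁿ ≥ 99 ÷ (120/1999) = 1649.175.
7³ = 343 falls short of 1649.175 but 7⁴ = 2401 reaches it, so n = 4.

4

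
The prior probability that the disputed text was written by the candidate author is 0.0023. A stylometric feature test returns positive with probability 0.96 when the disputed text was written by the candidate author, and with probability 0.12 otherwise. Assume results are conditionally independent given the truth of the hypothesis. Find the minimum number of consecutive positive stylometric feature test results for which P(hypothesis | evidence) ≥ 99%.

Prior odds = 0.0023/0.9977 = 23/9977.
Likelihood ratio of a positive result = 0.96/0.12 = 8.
Target odds: 0.99 ÷ 0.01 = 99.
Require 8ⁿ ≥ 99 ÷ (23/9977) = 987723/23.
8⁵ = 32768 falls short of 987723/23 but 8⁶ = 262144 reaches it, so n = 6.

6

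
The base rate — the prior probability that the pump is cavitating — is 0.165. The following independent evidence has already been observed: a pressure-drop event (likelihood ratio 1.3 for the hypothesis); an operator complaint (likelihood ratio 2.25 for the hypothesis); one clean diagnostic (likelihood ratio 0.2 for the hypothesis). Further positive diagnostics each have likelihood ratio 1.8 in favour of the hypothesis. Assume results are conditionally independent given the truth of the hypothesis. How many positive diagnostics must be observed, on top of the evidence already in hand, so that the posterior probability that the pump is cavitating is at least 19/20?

Prior odds = 0.165/0.835 = 33/167.
Combined Bayes factor of the evidence already in hand = 1.3 × 2.25 × 0.2 = 0.585.
Odds after that evidence = (33/167) × 0.585 = 3861/33400.
Target odds = 0.95/0.05 = 19.
Need 1.8ⁿ ≥ 19 ÷ (3861/33400) = 634600/3861.
1.8⁸ = 43046721/390625 falls short of 634600/3861 but 1.8⁹ = 387420489/1953125 reaches it, so n = 9.

9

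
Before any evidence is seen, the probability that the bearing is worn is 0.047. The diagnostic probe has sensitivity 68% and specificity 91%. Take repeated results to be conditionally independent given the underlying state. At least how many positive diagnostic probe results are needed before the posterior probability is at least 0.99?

Prior odds = 0.047/0.953 = 47/953.
False-positive rate = 1 − 0.91 = 0.09; likelihood ratio of a positive = 0.68/0.09 = 68/9.
Target posterior odds = 0.99/0.01 = 99.
Require (68/9)ⁿ ≥ 99 ÷ (47/953) = 94347/47.
(68/9)³ = 314432/729 falls short of 94347/47 but (68/9)⁴ = 21381376/6561 reaches it, so n = 4.

4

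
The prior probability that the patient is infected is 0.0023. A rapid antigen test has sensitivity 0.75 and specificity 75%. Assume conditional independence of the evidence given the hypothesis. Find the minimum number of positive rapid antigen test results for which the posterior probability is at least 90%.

8

Prior odds = 0.0023/0.9977 = 23/9977.
False-positive rate = 1 − 0.75 = 0.25; likelihood ratio of a positive = 0.75/0.25 = 3.
Target odds: 0.9 ÷ 0.1 = 9.
Require 3ⁿ ≥ 9 ÷ (23/9977) = 89793/23.
3⁷ = 2187 falls short of 89793/23 but 3⁸ = 6561 reaches it, so n = 8.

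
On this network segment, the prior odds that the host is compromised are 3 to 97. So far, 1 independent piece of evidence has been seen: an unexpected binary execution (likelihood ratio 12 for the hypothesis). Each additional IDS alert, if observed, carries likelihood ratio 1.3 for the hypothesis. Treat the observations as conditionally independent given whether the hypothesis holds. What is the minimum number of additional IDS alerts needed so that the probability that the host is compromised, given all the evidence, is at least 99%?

Prior odds = 3/97.
Bayes factor of the evidence already in hand = 12.
Odds after that evidence = (3/97) × 12 = 36/97.
Target odds = 0.99/0.01 = 99.
Need 1.3ⁿ ≥ 99 ÷ (36/97) = 266.75.
1.3²¹ ≈247.065 falls short of 266.75 but 1.3²² ≈321.184 reaches it, so n = 22.

22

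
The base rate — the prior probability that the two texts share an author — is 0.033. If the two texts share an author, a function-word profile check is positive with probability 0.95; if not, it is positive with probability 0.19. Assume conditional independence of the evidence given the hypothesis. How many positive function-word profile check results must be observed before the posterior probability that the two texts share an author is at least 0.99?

5

Prior odds = 0.033/0.967 = 33/967.
Likelihood ratio of a positive = 0.95/0.19 = 5.
Target odds: 0.99 ÷ 0.01 = 99.
Require 5ⁿ ≥ 99 ÷ (33/967) = 2901.
5⁴ = 625 falls short of 2901 but 5⁵ = 3125 reaches it, so n = 5.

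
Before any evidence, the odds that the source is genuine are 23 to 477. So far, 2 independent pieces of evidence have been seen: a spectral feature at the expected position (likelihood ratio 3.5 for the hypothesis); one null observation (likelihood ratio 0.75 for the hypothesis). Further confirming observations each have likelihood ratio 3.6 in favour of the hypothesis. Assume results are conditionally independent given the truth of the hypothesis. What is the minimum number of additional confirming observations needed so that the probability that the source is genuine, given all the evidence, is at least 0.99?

Prior odds = 23/477.
Combined Bayes factor of the evidence already in hand = 3.5 × 0.75 = 2.625.
Odds after that evidence = (23/477) × 2.625 = 161/1272.
Target odds = 0.99/0.01 = 99.
Need 3.6ⁿ ≥ 99 ÷ (161/1272) = 125928/161.
3.6⁵ = 604.66176 falls short of 125928/161 but 3.6⁶ = 34012224/15625 reaches it, so n = 6.

6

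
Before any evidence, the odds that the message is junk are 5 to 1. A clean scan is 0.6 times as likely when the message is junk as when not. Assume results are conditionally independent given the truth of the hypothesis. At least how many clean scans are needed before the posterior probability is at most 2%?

11

Prior odds = 5.
Likelihood ratio per clean scan = 0.6.
Target posterior odds = 0.02/0.98 = 1/49.
Need 5 × 0.6ⁿ ≤ 1/49, i.e. 0.6ⁿ ≤ 1/245.
0.6¹⁰ = 59049/9765625 is still above 1/245 but 0.6¹¹ = 177147/48828125 is at or below it, so n = 11.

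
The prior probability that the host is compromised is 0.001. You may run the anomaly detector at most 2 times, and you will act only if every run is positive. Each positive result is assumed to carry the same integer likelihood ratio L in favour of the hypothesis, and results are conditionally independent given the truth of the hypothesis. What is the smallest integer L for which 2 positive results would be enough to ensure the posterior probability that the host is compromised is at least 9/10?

Prior odds = 0.001/0.999 = 1/999.
Target odds = 0.9/0.1 = 9.
Need L² ≥ 9 ÷ (1/999) = 8991.
94² = 8836 < 8991 ≤ 9025 = 95², so L = 95.

95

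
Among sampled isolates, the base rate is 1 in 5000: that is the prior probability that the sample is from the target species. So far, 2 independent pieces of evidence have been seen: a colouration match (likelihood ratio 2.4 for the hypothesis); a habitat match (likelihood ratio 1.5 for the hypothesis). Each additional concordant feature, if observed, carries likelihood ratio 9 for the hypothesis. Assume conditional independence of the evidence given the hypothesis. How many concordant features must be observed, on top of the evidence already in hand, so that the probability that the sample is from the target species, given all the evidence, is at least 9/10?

Prior odds = 0.0002/0.9998 = 1/4999.
Combined Bayes factor of the evidence already in hand = 2.4 × 1.5 = 3.6.
Odds after that evidence = (1/4999) × 3.6 = 18/24995.
Target odds = 0.9/0.1 = 9.
Need 9ⁿ ≥ 9 ÷ (18/24995) = 12497.5.
9⁴ = 6561 falls short of 12497.5 but 9⁵ = 59049 reaches it, so n = 5.

5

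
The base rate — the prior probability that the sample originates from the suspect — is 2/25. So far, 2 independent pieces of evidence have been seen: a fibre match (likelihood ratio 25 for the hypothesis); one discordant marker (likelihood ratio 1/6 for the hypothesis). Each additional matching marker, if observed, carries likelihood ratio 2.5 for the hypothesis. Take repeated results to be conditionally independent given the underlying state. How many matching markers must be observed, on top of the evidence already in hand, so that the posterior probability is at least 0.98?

6

Prior odds = 0.08/0.92 = 2/23.
Combined Bayes factor of the evidence already in hand = 25 × (1/6) = 25/6.
Odds after that evidence = (2/23) × 25/6 = 25/69.
Target odds = 0.98/0.02 = 49.
Need 2.5ⁿ ≥ 49 ÷ (25/69) = 135.24.
2.5⁵ = 97.65625 falls short of 135.24 but 2.5⁶ = 244.140625 reaches it, so n = 6.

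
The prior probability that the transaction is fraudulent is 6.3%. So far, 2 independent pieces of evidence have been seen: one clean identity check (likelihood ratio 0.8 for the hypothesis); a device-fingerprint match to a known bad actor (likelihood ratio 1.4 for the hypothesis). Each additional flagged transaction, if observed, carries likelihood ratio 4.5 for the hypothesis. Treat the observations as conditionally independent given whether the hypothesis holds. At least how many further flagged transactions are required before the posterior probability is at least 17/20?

3

Prior odds = 0.063/0.937 = 63/937.
Combined Bayes factor of the evidence already in hand = 0.8 × 1.4 = 1.12.
Odds after that evidence = (63/937) × 1.12 = 1764/23425.
Target odds = 0.85/0.15 = 17/3.
Need 4.5ⁿ ≥ 17/3 ÷ (1764/23425) = 398225/5292.
4.5² = 20.25 falls short of 398225/5292 but 4.5³ = 91.125 reaches it, so n = 3.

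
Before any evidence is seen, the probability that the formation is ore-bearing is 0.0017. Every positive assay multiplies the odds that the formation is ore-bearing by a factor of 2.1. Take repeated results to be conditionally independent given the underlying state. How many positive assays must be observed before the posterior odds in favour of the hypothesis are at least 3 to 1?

Prior odds = 0.0017/0.9983 = 17/9983.
Likelihood ratio per positive assay = 2.1.
Target odds = 3.
Need (17/9983) × 2.1ⁿ ≥ 3, i.e. 2.1ⁿ ≥ 29949/17.
2.1¹⁰ ≈1667.99 falls short of 29949/17 but 2.1¹¹ ≈3502.78 reaches it, so n = 11.

11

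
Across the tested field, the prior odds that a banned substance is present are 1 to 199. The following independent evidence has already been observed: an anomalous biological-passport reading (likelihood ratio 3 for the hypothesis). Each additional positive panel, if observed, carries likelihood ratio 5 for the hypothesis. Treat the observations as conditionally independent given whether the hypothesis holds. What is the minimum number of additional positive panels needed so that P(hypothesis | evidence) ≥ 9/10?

4

Prior odds = 1/199.
Bayes factor of the evidence already in hand = 3.
Odds after that evidence = (1/199) × 3 = 3/199.
Target odds = 0.9/0.1 = 9.
Need 5ⁿ ≥ 9 ÷ (3/199) = 597.
5³ = 125 falls short of 597 but 5⁴ = 625 reaches it, so n = 4.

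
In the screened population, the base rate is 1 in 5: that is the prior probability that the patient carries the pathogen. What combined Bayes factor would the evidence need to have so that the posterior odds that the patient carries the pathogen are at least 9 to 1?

Prior odds = 0.2/0.8 = 0.25.
Target odds = 9.
Required Bayes factor = 9 ÷ 0.25 = 36.

36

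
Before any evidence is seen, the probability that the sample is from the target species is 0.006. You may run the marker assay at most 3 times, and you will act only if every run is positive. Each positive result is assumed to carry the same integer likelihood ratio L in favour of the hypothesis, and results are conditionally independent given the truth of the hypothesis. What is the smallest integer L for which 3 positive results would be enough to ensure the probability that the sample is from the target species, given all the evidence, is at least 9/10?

Prior odds = 0.006/0.994 = 3/497.
Target odds = 0.9/0.1 = 9.
Need L³ ≥ 9 ÷ (3/497) = 1491.
11³ = 1331 < 1491 ≤ 1728 = 12³, so L = 12.

12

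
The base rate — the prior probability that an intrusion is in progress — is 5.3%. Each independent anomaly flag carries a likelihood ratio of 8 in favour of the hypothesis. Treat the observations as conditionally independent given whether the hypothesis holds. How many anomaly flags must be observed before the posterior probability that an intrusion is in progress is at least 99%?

4

Prior odds: 0.053 ÷ 0.947 = 53/947.
Likelihood ratio per anomaly flag = 8.
Target posterior odds = 0.99/0.01 = 99.
Need (53/947) × 8ⁿ ≥ 99, i.e. 8ⁿ ≥ 93753/53.
8³ = 512 falls short of 93753/53 but 8⁴ = 4096 reaches it, so n = 4.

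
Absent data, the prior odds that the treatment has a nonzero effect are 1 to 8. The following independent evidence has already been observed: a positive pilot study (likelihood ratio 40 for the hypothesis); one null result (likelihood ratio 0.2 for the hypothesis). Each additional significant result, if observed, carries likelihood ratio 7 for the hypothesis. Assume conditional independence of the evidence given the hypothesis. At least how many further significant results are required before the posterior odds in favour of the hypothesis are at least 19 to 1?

Prior odds = 0.125.
Combined Bayes factor of the evidence already in hand = 40 × 0.2 = 8.
Odds after that evidence = 0.125 × 8 = 1.
Target odds = 19.
Need 7ⁿ ≥ 19 ÷ 1 = 19.
7¹ = 7 falls short of 19 but 7² = 49 reaches it, so n = 2.

2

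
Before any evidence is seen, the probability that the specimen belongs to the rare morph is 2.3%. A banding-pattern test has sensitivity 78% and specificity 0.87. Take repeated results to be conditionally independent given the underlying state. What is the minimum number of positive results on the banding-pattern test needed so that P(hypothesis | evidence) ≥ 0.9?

4

Prior odds = 0.023/0.977 = 23/977.
False-positive rate = 1 − 0.87 = 0.13; likelihood ratio of a positive = 0.78/0.13 = 6.
Target posterior odds = 0.9/0.1 = 9.
Need (23/977) × 6ⁿ ≥ 9, i.e. 6ⁿ ≥ 8793/23.
6³ = 216 falls short of 8793/23 but 6⁴ = 1296 reaches it, so n = 4.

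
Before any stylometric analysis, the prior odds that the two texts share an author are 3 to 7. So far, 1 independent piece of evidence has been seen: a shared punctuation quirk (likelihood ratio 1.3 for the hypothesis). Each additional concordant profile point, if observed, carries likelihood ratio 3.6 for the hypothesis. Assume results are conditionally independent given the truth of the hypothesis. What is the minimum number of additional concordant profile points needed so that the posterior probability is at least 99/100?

5

Prior odds = 3/7.
Bayes factor of the evidence already in hand = 1.3.
Odds after that evidence = (3/7) × 1.3 = 39/70.
Target odds = 0.99/0.01 = 99.
Need 3.6ⁿ ≥ 99 ÷ (39/70) = 2310/13.
3.6⁴ = 167.9616 falls short of 2310/13 but 3.6⁵ = 604.66176 reaches it, so n = 5.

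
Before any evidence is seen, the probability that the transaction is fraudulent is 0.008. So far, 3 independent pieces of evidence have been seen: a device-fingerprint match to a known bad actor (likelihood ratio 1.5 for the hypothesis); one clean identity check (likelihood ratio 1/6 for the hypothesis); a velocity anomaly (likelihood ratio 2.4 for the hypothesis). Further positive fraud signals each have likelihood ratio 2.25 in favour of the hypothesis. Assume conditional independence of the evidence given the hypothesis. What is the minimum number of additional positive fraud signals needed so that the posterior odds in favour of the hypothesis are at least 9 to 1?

Prior odds = 0.008/0.992 = 1/124.
Combined Bayes factor of the evidence already in hand = 1.5 × (1/6) × 2.4 = 0.6.
Odds after that evidence = (1/124) × 0.6 = 3/620.
Target odds = 9.
Need 2.25ⁿ ≥ 9 ÷ (3/620) = 1860.
2.25⁹ = 387420489/262144 falls short of 1860 but 2.25¹⁰ ≈3325.26 reaches it, so n = 10.

10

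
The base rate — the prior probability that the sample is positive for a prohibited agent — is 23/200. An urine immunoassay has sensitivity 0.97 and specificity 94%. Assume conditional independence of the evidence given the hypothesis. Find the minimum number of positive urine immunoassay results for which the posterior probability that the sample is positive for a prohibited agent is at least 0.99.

3

Prior odds: 0.115 ÷ 0.885 = 23/177.
False-positive rate = 1 − 0.94 = 0.06; likelihood ratio of a positive = 0.97/0.06 = 97/6.
Target posterior odds = 0.99/0.01 = 99.
Require (97/6)ⁿ ≥ 99 ÷ (23/177) = 17523/23.
(97/6)² = 9409/36 falls short of 17523/23 but (97/6)³ = 912673/216 reaches it, so n = 3.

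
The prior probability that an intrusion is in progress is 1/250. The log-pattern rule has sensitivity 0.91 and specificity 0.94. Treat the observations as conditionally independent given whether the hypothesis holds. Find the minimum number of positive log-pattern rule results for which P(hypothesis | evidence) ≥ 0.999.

Prior odds = 0.004/0.996 = 1/249.
False-positive rate = 1 − 0.94 = 0.06; likelihood ratio of a positive = 0.91/0.06 = 91/6.
Target odds: 0.999 ÷ 0.001 = 999.
Need (1/249) × (91/6)ⁿ ≥ 999, i.e. (91/6)ⁿ ≥ 248751.
(91/6)⁴ = 68574961/1296 falls short of 248751 but (91/6)⁵ ≈802510 reaches it, so n = 5.

5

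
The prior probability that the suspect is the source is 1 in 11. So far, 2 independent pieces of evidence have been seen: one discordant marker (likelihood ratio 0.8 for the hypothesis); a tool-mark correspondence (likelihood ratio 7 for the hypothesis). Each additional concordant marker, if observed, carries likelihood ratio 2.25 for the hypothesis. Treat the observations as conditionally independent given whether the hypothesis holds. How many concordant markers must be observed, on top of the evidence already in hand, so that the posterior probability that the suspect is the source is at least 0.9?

Prior odds = (1/11)/(10/11) = 0.1.
Combined Bayes factor of the evidence already in hand = 0.8 × 7 = 5.6.
Odds after that evidence = 0.1 × 5.6 = 0.56.
Target odds = 0.9/0.1 = 9.
Need 2.25ⁿ ≥ 9 ÷ 0.56 = 225/14.
2.25³ = 11.390625 falls short of 225/14 but 2.25⁴ = 25.62890625 reaches it, so n = 4.

4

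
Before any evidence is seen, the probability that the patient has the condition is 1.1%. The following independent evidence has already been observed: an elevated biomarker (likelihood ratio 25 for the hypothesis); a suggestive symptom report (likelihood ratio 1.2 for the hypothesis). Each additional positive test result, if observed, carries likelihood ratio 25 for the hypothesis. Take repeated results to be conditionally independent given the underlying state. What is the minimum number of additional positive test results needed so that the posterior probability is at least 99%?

2

Prior odds = 0.011/0.989 = 11/989.
Combined Bayes factor of the evidence already in hand = 25 × 1.2 = 30.
Odds after that evidence = (11/989) × 30 = 330/989.
Target odds = 0.99/0.01 = 99.
Need 25ⁿ ≥ 99 ÷ (330/989) = 296.7.
25¹ = 25 falls short of 296.7 but 25² = 625 reaches it, so n = 2.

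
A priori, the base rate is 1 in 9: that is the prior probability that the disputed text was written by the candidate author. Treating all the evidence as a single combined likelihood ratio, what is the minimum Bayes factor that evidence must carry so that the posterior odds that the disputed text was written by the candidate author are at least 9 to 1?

72

Prior odds = (1/9)/(8/9) = 0.125.
Target odds = 9.
Required Bayes factor = 9 ÷ 0.125 = 72.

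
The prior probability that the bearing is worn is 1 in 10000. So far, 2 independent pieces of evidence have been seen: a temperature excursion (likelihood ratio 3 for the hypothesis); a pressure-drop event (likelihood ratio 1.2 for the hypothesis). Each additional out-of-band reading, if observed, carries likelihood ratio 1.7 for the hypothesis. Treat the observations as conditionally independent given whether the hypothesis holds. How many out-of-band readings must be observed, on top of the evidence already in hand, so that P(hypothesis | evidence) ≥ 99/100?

24

Prior odds = 0.0001/0.9999 = 1/9999.
Combined Bayes factor of the evidence already in hand = 3 × 1.2 = 3.6.
Odds after that evidence = (1/9999) × 3.6 = 2/5555.
Target odds = 0.99/0.01 = 99.
Need 1.7ⁿ ≥ 99 ÷ (2/5555) = 274972.5.
1.7²³ ≈199676 falls short of 274972.5 but 1.7²⁴ ≈339449 reaches it, so n = 24.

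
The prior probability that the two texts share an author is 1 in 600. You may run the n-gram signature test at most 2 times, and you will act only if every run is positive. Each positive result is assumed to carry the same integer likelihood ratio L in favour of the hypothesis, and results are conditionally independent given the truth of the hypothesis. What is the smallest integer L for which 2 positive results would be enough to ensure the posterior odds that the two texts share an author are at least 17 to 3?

Prior odds = (1/600)/(599/600) = 1/599.
Target odds = 17/3.
Need L² ≥ 17/3 ÷ (1/599) = 10183/3.
58² = 3364 < 10183/3 ≤ 3481 = 59², so L = 59.

59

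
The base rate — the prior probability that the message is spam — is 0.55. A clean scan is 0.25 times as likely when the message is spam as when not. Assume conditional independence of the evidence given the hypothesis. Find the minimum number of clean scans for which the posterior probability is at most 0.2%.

Prior odds = 0.55/0.45 = 11/9.
Likelihood ratio per clean scan = 0.25.
Target odds: 0.002 ÷ 0.998 = 1/499.
Require 0.25ⁿ ≤ 1/499 ÷ (11/9) = 9/5489.
0.25⁴ = 0.00390625 is still above 9/5489 but 0.25⁵ = 1/1024 is at or below it, so n = 5.

5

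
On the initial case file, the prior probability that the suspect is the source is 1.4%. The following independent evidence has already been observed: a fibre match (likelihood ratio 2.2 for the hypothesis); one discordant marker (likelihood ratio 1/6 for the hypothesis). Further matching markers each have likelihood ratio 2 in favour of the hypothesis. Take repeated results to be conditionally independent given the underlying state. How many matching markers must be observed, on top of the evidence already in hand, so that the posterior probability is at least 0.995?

16

Prior odds = 0.014/0.986 = 7/493.
Combined Bayes factor of the evidence already in hand = 2.2 × (1/6) = 11/30.
Odds after that evidence = (7/493) × 11/30 = 77/14790.
Target odds = 0.995/0.005 = 199.
Need 2ⁿ ≥ 199 ÷ (77/14790) = 2943210/77.
2¹⁵ = 32768 falls short of 2943210/77 but 2¹⁶ = 65536 reaches it, so n = 16.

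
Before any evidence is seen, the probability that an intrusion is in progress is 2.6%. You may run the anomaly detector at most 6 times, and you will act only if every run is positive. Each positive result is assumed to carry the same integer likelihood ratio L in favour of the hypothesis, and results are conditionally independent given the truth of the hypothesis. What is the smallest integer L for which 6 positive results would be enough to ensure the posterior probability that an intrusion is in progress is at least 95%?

3

Prior odds = 0.026/0.974 = 13/487.
Target odds = 0.95/0.05 = 19.
Need L⁶ ≥ 19 ÷ (13/487) = 9253/13.
2⁶ = 64 < 9253/13 ≤ 729 = 3⁶, so L = 3.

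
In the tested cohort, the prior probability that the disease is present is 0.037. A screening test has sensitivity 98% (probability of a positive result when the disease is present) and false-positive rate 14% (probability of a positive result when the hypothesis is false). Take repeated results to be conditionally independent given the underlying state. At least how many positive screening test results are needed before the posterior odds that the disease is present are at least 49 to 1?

Prior odds = 0.037/0.963 = 37/963.
Likelihood ratio of a positive result = 0.98/0.14 = 7.
Target odds = 49.
Need (37/963) × 7ⁿ ≥ 49, i.e. 7ⁿ ≥ 47187/37.
7³ = 343 falls short of 47187/37 but 7⁴ = 2401 reaches it, so n = 4.

4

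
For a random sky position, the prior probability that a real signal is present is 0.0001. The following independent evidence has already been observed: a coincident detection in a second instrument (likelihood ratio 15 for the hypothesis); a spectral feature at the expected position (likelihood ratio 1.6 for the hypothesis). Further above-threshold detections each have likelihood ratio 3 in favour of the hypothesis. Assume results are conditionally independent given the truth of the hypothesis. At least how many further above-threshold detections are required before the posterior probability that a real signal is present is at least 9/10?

Prior odds = 0.0001/0.9999 = 1/9999.
Combined Bayes factor of the evidence already in hand = 15 × 1.6 = 24.
Odds after that evidence = (1/9999) × 24 = 8/3333.
Target odds = 0.9/0.1 = 9.
Need 3ⁿ ≥ 9 ÷ (8/3333) = 3749.625.
3⁷ = 2187 falls short of 3749.625 but 3⁸ = 6561 reaches it, so n = 8.

8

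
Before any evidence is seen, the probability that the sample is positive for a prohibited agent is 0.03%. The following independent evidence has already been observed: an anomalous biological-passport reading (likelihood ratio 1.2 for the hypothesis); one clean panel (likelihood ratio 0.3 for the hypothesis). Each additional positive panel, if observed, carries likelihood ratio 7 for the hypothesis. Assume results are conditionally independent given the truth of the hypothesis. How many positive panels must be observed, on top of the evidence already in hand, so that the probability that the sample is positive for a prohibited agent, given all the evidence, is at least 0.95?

Prior odds = 0.0003/0.9997 = 3/9997.
Combined Bayes factor of the evidence already in hand = 1.2 × 0.3 = 0.36.
Odds after that evidence = (3/9997) × 0.36 = 27/249925.
Target odds = 0.95/0.05 = 19.
Need 7ⁿ ≥ 19 ÷ (27/249925) = 4748575/27.
7⁶ = 117649 falls short of 4748575/27 but 7⁷ = 823543 reaches it, so n = 7.

7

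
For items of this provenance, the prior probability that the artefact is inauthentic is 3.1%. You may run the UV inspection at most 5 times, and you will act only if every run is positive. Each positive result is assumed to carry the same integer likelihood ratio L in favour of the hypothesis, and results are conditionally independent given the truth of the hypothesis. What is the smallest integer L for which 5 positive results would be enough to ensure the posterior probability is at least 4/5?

Prior odds = 0.031/0.969 = 31/969.
Target odds = 0.8/0.2 = 4.
Need L⁵ ≥ 4 ÷ (31/969) = 3876/31.
2⁵ = 32 < 3876/31 ≤ 243 = 3⁵, so L = 3.

3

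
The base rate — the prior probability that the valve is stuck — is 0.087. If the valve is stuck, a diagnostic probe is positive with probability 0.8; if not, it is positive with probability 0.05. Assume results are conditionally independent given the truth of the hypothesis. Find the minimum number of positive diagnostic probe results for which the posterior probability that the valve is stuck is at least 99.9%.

4

Prior odds: 0.087 ÷ 0.913 = 87/913.
Likelihood ratio of a positive = 0.8/0.05 = 16.
Target posterior odds = 0.999/0.001 = 999.
Require 16ⁿ ≥ 999 ÷ (87/913) = 304029/29.
16³ = 4096 falls short of 304029/29 but 16⁴ = 65536 reaches it, so n = 4.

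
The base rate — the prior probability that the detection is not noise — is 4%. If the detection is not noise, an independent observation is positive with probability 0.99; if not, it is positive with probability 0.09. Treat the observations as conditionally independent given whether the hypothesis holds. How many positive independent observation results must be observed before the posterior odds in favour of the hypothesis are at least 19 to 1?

3

Prior odds: 0.04 ÷ 0.96 = 1/24.
Likelihood ratio of a positive = 0.99/0.09 = 11.
Target odds = 19.
Require 11ⁿ ≥ 19 ÷ (1/24) = 456.
11² = 121 falls short of 456 but 11³ = 1331 reaches it, so n = 3.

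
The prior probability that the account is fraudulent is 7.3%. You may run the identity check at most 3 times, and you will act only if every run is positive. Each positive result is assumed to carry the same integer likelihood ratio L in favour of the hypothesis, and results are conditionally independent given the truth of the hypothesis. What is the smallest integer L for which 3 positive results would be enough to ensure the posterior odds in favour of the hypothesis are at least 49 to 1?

9

Prior odds = 0.073/0.927 = 73/927.
Target odds = 49.
Need L³ ≥ 49 ÷ (73/927) = 45423/73.
8³ = 512 < 45423/73 ≤ 729 = 9³, so L = 9.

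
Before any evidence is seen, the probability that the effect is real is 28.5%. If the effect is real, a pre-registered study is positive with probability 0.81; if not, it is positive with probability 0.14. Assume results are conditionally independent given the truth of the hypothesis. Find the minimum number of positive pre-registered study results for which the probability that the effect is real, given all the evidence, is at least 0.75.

Prior odds = 0.285/0.715 = 57/143.
Likelihood ratio of a positive = 0.81/0.14 = 81/14.
Target posterior odds = 0.75/0.25 = 3.
Require (81/14)ⁿ ≥ 3 ÷ (57/143) = 143/19.
(81/14)¹ = 81/14 falls short of 143/19 but (81/14)² = 6561/196 reaches it, so n = 2.

2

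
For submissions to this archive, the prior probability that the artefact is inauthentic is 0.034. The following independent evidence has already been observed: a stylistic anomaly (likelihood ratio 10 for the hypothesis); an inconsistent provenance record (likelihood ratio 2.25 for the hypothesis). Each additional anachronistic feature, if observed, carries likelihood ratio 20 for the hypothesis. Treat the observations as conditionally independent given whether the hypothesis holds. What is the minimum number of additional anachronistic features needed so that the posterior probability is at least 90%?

Prior odds = 0.034/0.966 = 17/483.
Combined Bayes factor of the evidence already in hand = 10 × 2.25 = 22.5.
Odds after that evidence = (17/483) × 22.5 = 255/322.
Target odds = 0.9/0.1 = 9.
Need 20ⁿ ≥ 9 ÷ (255/322) = 966/85.
20¹ = 20, which meets the required 966/85; so n = 1.

1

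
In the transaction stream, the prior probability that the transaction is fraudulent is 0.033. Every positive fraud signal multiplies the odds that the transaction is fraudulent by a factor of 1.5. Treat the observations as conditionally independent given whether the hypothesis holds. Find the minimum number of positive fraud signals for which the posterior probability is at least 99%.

Prior odds = 0.033/0.967 = 33/967.
Likelihood ratio per positive fraud signal = 1.5.
Target posterior odds = 0.99/0.01 = 99.
Require 1.5ⁿ ≥ 99 ÷ (33/967) = 2901.
1.5¹⁹ ≈2216.84 falls short of 2901 but 1.5²⁰ ≈3325.26 reaches it, so n = 20.

20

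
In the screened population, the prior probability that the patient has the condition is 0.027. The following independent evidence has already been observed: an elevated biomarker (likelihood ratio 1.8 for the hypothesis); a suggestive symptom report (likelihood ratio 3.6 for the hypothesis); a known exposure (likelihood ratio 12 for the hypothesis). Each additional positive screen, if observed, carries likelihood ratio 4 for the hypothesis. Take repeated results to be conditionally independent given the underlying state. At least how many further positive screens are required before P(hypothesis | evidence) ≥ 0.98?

Prior odds = 0.027/0.973 = 27/973.
Combined Bayes factor of the evidence already in hand = 1.8 × 3.6 × 12 = 77.76.
Odds after that evidence = (27/973) × 77.76 = 52488/24325.
Target odds = 0.98/0.02 = 49.
Need 4ⁿ ≥ 49 ÷ (52488/24325) = 1191925/52488.
4² = 16 falls short of 1191925/52488 but 4³ = 64 reaches it, so n = 3.

3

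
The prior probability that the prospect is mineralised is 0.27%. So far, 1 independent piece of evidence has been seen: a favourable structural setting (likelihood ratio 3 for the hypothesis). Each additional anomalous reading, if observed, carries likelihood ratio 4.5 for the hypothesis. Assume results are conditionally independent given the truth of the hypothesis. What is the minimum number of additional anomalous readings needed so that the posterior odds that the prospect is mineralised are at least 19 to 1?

6

Prior odds = 0.0027/0.9973 = 27/9973.
Bayes factor of the evidence already in hand = 3.
Odds after that evidence = (27/9973) × 3 = 81/9973.
Target odds = 19.
Need 4.5ⁿ ≥ 19 ÷ (81/9973) = 189487/81.
4.5⁵ = 1845.28125 falls short of 189487/81 but 4.5⁶ = 8303.765625 reaches it, so n = 6.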